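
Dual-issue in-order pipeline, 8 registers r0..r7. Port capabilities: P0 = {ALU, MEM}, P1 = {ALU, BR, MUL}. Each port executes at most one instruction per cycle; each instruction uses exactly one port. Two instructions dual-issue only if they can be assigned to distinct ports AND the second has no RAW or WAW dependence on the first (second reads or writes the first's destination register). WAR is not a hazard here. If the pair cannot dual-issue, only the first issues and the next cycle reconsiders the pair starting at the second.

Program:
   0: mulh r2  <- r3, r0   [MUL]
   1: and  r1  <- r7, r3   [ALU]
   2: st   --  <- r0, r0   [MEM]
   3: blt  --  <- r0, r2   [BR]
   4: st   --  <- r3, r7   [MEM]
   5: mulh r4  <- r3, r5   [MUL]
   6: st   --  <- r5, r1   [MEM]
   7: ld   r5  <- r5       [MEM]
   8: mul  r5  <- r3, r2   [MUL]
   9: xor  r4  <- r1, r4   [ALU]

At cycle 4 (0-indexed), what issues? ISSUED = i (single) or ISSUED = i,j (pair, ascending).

ISSUED = 7

#0 head=0: mulh/and i0+i1 dual
#1 head=2: st/blt i2+i3 dual
#2 head=4: st/mulh i4+i5 dual
#3 head=6: st i6 no-port MEM/MEM
#4 head=7: ld i7 WAW r5
#5 head=8: mul/xor i8+i9 dual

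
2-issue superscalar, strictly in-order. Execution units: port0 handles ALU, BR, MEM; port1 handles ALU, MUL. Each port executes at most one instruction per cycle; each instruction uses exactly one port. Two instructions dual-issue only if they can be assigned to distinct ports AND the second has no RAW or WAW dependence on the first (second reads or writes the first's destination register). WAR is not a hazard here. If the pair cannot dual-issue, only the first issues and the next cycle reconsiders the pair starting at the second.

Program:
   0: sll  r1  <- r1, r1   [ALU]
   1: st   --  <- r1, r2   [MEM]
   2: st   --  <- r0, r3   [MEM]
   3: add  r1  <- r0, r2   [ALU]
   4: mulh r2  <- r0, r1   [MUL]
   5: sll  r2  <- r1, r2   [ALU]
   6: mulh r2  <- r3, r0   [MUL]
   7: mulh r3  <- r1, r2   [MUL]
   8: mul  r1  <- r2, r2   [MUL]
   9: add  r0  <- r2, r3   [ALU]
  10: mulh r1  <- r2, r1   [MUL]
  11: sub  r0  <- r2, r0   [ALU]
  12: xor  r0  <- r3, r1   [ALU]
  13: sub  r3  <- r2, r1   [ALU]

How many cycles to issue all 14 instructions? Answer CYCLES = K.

CYCLES = 10

t=0 i0:sll ; RAW r1
t=1 i1:st ; no-port MEM/MEM
t=2 i2/i3:st+add ; pair
t=3 i4:mulh ; RAW+WAW r2
t=4 i5:sll ; WAW r2
t=5 i6:mulh ; no-port MUL/MUL
t=6 i7:mulh ; no-port MUL/MUL
t=7 i8/i9:mul+add ; pair
t=8 i10/i11:mulh+sub ; pair
t=9 i12/i13:xor+sub ; pair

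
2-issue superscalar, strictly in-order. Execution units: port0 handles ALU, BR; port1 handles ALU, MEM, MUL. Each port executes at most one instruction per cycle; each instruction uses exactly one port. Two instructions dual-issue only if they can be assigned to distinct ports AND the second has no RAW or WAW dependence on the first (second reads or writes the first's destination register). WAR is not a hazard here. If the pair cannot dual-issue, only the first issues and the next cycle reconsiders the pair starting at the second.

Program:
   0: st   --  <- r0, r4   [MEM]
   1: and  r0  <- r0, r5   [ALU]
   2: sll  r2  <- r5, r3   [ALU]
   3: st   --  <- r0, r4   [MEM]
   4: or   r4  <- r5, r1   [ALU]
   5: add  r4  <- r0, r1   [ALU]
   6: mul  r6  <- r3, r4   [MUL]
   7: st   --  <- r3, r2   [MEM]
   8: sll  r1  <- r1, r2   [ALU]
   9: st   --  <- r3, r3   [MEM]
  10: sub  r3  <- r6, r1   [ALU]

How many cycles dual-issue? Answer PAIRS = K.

t=0 i0&i1:st.MEM/and.ALU ; pair
t=1 i2&i3:sll.ALU/st.MEM ; pair
t=2 i4:or.ALU ; WAW r4
t=3 i5:add.ALU ; RAW r4
t=4 i6:mul.MUL ; no-port MUL/MEM
t=5 i7&i8:st.MEM/sll.ALU ; pair
t=6 i9&i10:st.MEM/sub.ALU ; pair

PAIRS = 4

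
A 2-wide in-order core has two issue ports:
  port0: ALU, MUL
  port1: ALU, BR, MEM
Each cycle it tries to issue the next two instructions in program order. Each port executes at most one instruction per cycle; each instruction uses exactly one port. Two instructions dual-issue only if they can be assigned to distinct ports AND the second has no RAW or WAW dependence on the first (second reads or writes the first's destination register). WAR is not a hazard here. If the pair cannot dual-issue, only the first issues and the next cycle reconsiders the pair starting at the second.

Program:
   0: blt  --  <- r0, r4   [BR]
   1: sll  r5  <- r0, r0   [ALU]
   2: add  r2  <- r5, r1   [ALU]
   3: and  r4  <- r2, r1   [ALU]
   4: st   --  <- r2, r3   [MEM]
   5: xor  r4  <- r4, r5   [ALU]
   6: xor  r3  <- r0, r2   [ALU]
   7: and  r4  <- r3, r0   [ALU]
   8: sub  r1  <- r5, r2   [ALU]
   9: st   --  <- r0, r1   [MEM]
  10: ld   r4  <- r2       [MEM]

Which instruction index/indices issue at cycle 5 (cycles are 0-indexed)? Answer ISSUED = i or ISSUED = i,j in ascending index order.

0. blt.BR;sll.ALU @i0/i1  | dual
1. add.ALU @i2  | RAW r2
2. and.ALU;st.MEM @i3/i4  | dual
3. xor.ALU;xor.ALU @i5/i6  | dual
4. and.ALU;sub.ALU @i7/i8  | dual
5. st.MEM @i9  | no-port MEM/MEM
6. ld.MEM @i10  | tail

ISSUED = 9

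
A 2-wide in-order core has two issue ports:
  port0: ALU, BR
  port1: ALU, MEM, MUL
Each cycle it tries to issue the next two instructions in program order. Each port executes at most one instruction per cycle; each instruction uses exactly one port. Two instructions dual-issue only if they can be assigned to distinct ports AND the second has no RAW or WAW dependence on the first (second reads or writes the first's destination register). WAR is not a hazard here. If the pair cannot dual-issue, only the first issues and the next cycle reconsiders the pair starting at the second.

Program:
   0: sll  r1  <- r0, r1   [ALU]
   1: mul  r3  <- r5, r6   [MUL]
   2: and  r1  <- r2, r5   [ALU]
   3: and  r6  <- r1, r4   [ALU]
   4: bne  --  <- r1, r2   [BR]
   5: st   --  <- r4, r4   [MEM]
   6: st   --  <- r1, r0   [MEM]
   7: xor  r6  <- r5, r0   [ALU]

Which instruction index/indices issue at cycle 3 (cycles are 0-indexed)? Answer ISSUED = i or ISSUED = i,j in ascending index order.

  cy0 -> i0,i1 (sll mul) dual
  cy1 -> i2 (and) RAW r1
  cy2 -> i3,i4 (and bne) dual
  cy3 -> i5 (st) no-port MEM/MEM
  cy4 -> i6,i7 (st xor) dual

ISSUED = 5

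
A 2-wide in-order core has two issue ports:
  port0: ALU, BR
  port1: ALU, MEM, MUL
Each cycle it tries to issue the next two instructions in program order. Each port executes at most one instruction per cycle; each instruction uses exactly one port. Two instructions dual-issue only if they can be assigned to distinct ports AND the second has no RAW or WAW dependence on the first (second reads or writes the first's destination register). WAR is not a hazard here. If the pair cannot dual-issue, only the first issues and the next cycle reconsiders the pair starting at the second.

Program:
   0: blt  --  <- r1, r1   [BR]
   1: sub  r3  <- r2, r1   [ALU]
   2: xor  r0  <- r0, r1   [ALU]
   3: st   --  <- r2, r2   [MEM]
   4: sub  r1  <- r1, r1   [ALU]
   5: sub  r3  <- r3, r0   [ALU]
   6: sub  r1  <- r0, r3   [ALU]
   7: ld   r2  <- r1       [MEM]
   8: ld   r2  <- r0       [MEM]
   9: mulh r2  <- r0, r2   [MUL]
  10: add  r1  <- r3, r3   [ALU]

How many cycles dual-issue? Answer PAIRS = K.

[0] i0+i1  blt.BR/sub.ALU  -- dual
[1] i2+i3  xor.ALU/st.MEM  -- dual
[2] i4+i5  sub.ALU/sub.ALU  -- dual
[3] i6  sub.ALU  -- RAW r1
[4] i7  ld.MEM  -- no-port MEM/MEM
[5] i8  ld.MEM  -- no-port MEM/MUL
[6] i9+i10  mulh.MUL/add.ALU  -- dual

PAIRS = 4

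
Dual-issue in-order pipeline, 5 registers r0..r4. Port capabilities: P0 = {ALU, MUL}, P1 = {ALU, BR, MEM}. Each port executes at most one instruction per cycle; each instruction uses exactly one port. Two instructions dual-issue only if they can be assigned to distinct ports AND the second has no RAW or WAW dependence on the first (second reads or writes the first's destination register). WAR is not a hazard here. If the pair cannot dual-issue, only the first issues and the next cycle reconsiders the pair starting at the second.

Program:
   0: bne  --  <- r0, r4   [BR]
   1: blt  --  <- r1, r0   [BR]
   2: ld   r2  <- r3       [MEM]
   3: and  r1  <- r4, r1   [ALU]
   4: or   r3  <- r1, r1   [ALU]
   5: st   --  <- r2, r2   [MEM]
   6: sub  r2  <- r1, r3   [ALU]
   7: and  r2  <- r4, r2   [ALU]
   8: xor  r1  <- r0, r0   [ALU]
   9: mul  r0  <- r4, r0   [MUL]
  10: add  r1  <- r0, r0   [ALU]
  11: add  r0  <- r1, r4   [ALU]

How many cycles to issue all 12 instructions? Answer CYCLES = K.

#0 head=0: bne.BR i0 no-port BR/BR
#1 head=1: blt.BR i1 no-port BR/MEM
#2 head=2: ld.MEM;and.ALU i2+i3 2-wide
#3 head=4: or.ALU;st.MEM i4+i5 2-wide
#4 head=6: sub.ALU i6 RAW+WAW r2
#5 head=7: and.ALU;xor.ALU i7+i8 2-wide
#6 head=9: mul.MUL i9 RAW r0
#7 head=10: add.ALU i10 RAW r1
#8 head=11: add.ALU i11 tail

CYCLES = 9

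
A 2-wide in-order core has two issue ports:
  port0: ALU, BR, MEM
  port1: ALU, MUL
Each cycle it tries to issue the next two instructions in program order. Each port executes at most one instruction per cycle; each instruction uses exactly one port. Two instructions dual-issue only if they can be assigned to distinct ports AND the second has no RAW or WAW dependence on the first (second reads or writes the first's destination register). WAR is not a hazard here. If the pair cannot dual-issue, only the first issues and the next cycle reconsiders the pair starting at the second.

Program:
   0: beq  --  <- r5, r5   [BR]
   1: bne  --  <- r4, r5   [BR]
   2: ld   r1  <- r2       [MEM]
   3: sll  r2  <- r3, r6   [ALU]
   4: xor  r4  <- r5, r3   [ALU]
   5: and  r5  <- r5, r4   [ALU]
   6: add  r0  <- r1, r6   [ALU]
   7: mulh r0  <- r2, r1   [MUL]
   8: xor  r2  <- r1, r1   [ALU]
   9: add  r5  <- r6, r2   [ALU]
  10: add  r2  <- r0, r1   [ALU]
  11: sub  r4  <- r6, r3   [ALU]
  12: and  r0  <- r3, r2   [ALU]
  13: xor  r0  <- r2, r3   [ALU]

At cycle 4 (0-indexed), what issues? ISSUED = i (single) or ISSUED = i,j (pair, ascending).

t=0 i0:beq.BR ; no-port BR/BR
t=1 i1:bne.BR ; no-port BR/MEM
t=2 i2&i3:ld.MEM sll.ALU ; pair
t=3 i4:xor.ALU ; RAW r4
t=4 i5&i6:and.ALU add.ALU ; pair
t=5 i7&i8:mulh.MUL xor.ALU ; pair
t=6 i9&i10:add.ALU add.ALU ; pair
t=7 i11&i12:sub.ALU and.ALU ; pair
t=8 i13:xor.ALU ; tail

ISSUED = 5,6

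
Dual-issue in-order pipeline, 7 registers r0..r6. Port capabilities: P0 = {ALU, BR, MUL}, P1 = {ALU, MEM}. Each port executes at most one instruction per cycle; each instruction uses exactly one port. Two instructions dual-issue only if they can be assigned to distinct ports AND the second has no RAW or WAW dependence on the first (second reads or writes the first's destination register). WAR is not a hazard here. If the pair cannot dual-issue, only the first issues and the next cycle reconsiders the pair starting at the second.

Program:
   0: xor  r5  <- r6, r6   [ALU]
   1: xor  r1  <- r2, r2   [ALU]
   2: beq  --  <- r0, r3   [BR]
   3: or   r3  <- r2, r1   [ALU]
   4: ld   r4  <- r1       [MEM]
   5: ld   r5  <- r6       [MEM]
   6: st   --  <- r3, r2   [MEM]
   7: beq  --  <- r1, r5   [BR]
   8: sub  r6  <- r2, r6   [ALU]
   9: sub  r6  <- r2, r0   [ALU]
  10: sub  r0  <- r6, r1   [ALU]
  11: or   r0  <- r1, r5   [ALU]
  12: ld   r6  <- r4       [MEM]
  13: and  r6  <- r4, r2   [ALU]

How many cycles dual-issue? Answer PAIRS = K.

t=0 i0,i1:xor.ALU+xor.ALU ; pair
t=1 i2,i3:beq.BR+or.ALU ; pair
t=2 i4:ld.MEM ; no-port MEM/MEM
t=3 i5:ld.MEM ; no-port MEM/MEM
t=4 i6,i7:st.MEM+beq.BR ; pair
t=5 i8:sub.ALU ; WAW r6
t=6 i9:sub.ALU ; RAW r6
t=7 i10:sub.ALU ; WAW r0
t=8 i11,i12:or.ALU+ld.MEM ; pair
t=9 i13:and.ALU ; tail

PAIRS = 4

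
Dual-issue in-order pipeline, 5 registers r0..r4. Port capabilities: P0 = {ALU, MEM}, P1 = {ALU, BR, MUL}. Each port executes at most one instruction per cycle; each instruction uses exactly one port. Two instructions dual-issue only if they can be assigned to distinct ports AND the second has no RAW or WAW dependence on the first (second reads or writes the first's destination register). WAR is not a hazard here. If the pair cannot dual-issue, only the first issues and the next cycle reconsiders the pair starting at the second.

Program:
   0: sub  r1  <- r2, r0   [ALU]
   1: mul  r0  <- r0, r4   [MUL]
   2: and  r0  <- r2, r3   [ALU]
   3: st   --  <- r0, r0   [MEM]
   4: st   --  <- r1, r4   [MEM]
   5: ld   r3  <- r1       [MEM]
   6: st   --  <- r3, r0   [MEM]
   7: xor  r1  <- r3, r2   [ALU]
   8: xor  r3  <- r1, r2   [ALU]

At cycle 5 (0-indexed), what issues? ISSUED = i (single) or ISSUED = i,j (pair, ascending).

#0 head=0: sub.ALU+mul.MUL i0/i1 pair
#1 head=2: and.ALU i2 RAW r0
#2 head=3: st.MEM i3 no-port MEM/MEM
#3 head=4: st.MEM i4 no-port MEM/MEM
#4 head=5: ld.MEM i5 no-port MEM/MEM
#5 head=6: st.MEM+xor.ALU i6/i7 pair
#6 head=8: xor.ALU i8 tail

ISSUED = 6,7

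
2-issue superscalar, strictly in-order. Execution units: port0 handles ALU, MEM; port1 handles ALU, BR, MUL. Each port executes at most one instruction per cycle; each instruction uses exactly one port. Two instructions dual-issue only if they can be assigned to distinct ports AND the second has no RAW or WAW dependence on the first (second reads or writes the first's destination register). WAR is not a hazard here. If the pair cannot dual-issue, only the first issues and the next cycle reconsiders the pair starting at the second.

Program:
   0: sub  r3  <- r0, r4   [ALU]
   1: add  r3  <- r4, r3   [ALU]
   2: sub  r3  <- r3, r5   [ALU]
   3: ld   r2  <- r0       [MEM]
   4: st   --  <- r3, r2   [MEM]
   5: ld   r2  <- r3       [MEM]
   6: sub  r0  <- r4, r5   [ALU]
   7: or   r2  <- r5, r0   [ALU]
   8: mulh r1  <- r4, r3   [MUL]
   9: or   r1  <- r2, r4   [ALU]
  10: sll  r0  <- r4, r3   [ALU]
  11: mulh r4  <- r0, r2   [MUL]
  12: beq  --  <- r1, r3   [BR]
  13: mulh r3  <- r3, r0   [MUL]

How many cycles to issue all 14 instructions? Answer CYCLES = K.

CYCLES = 10

[0] i0  sub.ALU  -- RAW+WAW r3
[1] i1  add.ALU  -- RAW+WAW r3
[2] i2+i3  sub.ALU/ld.MEM  -- dual
[3] i4  st.MEM  -- no-port MEM/MEM
[4] i5+i6  ld.MEM/sub.ALU  -- dual
[5] i7+i8  or.ALU/mulh.MUL  -- dual
[6] i9+i10  or.ALU/sll.ALU  -- dual
[7] i11  mulh.MUL  -- no-port MUL/BR
[8] i12  beq.BR  -- no-port BR/MUL
[9] i13  mulh.MUL  -- tail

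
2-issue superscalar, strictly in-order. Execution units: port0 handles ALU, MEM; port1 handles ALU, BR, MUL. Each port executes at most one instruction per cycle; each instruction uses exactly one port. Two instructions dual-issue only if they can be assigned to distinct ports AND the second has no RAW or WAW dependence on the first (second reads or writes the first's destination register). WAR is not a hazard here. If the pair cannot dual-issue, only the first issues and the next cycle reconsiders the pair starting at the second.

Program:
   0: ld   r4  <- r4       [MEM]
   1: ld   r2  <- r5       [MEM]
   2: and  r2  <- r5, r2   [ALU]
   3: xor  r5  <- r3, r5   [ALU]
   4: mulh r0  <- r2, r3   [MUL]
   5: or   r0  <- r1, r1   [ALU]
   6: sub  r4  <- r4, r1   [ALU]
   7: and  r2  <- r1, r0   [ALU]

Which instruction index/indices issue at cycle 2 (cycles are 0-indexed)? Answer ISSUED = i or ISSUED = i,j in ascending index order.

c0: i0 ld.MEM  no-port MEM/MEM
c1: i1 ld.MEM  RAW+WAW r2
c2: i2/i3 and.ALU;xor.ALU  pair
c3: i4 mulh.MUL  WAW r0
c4: i5/i6 or.ALU;sub.ALU  pair
c5: i7 and.ALU  tail

ISSUED = 2,3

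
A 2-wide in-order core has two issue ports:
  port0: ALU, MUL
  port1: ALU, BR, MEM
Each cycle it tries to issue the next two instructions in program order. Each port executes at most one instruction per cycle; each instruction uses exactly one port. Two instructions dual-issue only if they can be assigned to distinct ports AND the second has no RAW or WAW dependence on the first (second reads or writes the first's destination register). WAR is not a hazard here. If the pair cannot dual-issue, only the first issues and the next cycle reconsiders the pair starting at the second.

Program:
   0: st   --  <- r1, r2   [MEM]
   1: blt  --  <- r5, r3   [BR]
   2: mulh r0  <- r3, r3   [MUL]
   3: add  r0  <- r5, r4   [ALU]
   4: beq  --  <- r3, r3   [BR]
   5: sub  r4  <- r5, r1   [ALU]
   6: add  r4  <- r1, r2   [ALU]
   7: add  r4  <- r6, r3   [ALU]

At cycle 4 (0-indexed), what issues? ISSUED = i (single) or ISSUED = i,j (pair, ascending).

0. st.MEM @i0  | no-port MEM/BR
1. blt.BR+mulh.MUL @i1&i2  | dual
2. add.ALU+beq.BR @i3&i4  | dual
3. sub.ALU @i5  | WAW r4
4. add.ALU @i6  | WAW r4
5. add.ALU @i7  | tail

ISSUED = 6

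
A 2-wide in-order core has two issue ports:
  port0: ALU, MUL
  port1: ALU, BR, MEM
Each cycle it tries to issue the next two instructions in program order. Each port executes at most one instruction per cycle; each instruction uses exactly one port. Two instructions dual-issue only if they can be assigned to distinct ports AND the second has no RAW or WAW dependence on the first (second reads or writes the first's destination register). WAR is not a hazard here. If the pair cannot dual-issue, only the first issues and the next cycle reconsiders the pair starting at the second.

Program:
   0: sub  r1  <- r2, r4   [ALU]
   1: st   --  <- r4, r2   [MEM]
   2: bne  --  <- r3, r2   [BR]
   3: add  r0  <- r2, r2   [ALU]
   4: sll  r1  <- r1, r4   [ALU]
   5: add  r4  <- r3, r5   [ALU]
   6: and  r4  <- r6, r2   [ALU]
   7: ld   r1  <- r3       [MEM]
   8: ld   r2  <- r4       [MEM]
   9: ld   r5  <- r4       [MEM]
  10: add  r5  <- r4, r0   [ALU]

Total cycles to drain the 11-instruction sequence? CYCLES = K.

c0: i0,i1 sub+st  2-wide
c1: i2,i3 bne+add  2-wide
c2: i4,i5 sll+add  2-wide
c3: i6,i7 and+ld  2-wide
c4: i8 ld  no-port MEM/MEM
c5: i9 ld  WAW r5
c6: i10 add  tail

CYCLES = 7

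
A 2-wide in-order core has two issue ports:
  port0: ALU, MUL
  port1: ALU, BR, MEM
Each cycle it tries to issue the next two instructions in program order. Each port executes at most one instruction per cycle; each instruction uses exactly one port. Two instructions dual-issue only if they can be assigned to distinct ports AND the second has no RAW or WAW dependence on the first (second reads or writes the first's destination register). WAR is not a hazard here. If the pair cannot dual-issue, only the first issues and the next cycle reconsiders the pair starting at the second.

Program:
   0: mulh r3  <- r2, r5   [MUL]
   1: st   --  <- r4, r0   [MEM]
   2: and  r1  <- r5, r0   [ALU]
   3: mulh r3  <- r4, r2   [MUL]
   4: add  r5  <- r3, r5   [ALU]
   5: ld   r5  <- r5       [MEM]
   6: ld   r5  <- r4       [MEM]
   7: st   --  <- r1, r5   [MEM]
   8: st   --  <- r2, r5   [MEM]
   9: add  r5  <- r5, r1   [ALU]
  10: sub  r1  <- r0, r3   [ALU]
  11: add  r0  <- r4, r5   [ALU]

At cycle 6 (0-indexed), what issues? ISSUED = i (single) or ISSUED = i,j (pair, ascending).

  cy0 -> i0+i1 (mulh.MUL/st.MEM) 2-wide
  cy1 -> i2+i3 (and.ALU/mulh.MUL) 2-wide
  cy2 -> i4 (add.ALU) RAW+WAW r5
  cy3 -> i5 (ld.MEM) no-port MEM/MEM
  cy4 -> i6 (ld.MEM) no-port MEM/MEM
  cy5 -> i7 (st.MEM) no-port MEM/MEM
  cy6 -> i8+i9 (st.MEM/add.ALU) 2-wide
  cy7 -> i10+i11 (sub.ALU/add.ALU) 2-wide

ISSUED = 8,9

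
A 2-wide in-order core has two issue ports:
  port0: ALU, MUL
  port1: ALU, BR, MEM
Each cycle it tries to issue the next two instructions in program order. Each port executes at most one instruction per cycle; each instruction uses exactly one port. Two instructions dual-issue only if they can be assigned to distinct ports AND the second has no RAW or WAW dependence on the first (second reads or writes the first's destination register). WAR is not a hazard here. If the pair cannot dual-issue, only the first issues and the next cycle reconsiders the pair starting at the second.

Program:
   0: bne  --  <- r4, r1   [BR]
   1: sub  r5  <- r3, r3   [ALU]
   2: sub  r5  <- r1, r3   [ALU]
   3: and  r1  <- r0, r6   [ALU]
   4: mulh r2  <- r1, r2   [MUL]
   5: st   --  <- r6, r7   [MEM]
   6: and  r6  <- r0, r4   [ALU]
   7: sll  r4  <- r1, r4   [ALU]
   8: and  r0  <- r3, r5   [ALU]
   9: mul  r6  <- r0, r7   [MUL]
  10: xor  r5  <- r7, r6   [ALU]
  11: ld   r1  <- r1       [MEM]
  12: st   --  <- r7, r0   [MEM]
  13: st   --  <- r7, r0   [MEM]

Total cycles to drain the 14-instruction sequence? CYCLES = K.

CYCLES = 9

t=0 i0/i1:bne.BR sub.ALU ; pair
t=1 i2/i3:sub.ALU and.ALU ; pair
t=2 i4/i5:mulh.MUL st.MEM ; pair
t=3 i6/i7:and.ALU sll.ALU ; pair
t=4 i8:and.ALU ; RAW r0
t=5 i9:mul.MUL ; RAW r6
t=6 i10/i11:xor.ALU ld.MEM ; pair
t=7 i12:st.MEM ; no-port MEM/MEM
t=8 i13:st.MEM ; tail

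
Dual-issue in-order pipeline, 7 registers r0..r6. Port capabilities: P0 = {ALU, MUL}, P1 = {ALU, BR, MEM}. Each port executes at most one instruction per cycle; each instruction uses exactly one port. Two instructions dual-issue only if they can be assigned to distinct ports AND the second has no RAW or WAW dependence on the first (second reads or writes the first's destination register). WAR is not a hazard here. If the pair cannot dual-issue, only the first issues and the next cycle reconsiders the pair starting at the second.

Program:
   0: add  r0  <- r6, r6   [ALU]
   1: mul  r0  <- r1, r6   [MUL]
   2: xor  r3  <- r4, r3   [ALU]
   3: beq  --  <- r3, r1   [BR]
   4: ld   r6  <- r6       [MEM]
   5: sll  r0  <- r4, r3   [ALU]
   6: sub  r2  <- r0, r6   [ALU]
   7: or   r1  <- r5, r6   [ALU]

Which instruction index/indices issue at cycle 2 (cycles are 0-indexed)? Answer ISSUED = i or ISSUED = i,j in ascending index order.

ISSUED = 3

#0 head=0: add.ALU i0 WAW r0
#1 head=1: mul.MUL;xor.ALU i1/i2 dual
#2 head=3: beq.BR i3 no-port BR/MEM
#3 head=4: ld.MEM;sll.ALU i4/i5 dual
#4 head=6: sub.ALU;or.ALU i6/i7 dual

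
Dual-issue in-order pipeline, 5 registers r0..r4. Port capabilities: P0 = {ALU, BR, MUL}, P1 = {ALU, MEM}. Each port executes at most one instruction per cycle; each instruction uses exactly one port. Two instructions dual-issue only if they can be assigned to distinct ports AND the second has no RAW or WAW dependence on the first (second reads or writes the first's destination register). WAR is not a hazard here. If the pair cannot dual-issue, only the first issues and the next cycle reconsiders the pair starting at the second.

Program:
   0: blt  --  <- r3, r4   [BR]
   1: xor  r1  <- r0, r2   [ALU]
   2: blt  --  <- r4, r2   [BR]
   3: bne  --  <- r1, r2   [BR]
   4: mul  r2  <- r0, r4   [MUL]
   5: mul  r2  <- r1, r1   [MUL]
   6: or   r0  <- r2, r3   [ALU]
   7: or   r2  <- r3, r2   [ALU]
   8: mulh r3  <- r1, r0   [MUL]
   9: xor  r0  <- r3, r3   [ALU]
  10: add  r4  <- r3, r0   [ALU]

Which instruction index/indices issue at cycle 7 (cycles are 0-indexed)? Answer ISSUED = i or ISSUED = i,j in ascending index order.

ISSUED = 9

#0 head=0: blt;xor i0,i1 dual
#1 head=2: blt i2 no-port BR/BR
#2 head=3: bne i3 no-port BR/MUL
#3 head=4: mul i4 no-port MUL/MUL
#4 head=5: mul i5 RAW r2
#5 head=6: or;or i6,i7 dual
#6 head=8: mulh i8 RAW r3
#7 head=9: xor i9 RAW r0
#8 head=10: add i10 tail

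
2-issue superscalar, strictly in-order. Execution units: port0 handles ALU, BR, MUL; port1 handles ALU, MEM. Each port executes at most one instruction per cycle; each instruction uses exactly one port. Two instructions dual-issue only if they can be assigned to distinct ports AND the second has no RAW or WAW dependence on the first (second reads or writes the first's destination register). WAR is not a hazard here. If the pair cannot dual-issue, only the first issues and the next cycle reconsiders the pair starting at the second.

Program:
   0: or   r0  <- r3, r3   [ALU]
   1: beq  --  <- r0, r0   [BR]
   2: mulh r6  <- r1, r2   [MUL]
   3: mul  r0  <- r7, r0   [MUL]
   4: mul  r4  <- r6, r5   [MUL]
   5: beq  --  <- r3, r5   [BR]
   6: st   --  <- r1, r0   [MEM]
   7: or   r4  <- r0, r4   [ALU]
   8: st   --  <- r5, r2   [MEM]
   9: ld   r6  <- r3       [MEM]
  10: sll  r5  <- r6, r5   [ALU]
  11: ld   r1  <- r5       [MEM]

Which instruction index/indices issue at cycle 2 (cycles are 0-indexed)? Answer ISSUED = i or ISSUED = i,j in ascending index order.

#0 head=0: or i0 RAW r0
#1 head=1: beq i1 no-port BR/MUL
#2 head=2: mulh i2 no-port MUL/MUL
#3 head=3: mul i3 no-port MUL/MUL
#4 head=4: mul i4 no-port MUL/BR
#5 head=5: beq/st i5,i6 dual
#6 head=7: or/st i7,i8 dual
#7 head=9: ld i9 RAW r6
#8 head=10: sll i10 RAW r5
#9 head=11: ld i11 tail

ISSUED = 2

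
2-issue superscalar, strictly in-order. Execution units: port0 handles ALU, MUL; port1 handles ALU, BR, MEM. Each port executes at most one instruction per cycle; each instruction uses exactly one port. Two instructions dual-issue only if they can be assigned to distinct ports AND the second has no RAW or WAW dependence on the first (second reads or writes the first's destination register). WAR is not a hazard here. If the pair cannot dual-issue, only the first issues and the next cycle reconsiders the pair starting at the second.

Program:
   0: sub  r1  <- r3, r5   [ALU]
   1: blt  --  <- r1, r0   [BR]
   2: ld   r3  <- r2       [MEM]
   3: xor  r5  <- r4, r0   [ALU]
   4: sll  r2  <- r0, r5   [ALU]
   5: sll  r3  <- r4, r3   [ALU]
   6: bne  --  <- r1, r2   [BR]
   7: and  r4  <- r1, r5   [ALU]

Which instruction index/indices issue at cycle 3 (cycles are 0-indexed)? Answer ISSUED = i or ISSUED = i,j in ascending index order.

ISSUED = 4,5

c0: i0 sub  RAW r1
c1: i1 blt  no-port BR/MEM
c2: i2,i3 ld+xor  pair
c3: i4,i5 sll+sll  pair
c4: i6,i7 bne+and  pair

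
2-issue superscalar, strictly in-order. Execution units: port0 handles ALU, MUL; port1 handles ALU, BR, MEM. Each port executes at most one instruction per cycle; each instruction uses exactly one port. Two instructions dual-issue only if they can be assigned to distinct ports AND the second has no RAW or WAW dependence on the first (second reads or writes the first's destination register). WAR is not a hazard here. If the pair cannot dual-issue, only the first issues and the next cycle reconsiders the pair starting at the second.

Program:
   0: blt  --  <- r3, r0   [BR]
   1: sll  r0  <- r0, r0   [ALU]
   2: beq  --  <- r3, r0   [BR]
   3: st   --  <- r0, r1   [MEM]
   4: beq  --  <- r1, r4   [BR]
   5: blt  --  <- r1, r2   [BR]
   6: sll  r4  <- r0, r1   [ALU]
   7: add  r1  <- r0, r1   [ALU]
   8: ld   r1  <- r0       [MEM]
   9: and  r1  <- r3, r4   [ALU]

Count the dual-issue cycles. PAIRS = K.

PAIRS = 2

#0 head=0: blt.BR;sll.ALU i0&i1 2-wide
#1 head=2: beq.BR i2 no-port BR/MEM
#2 head=3: st.MEM i3 no-port MEM/BR
#3 head=4: beq.BR i4 no-port BR/BR
#4 head=5: blt.BR;sll.ALU i5&i6 2-wide
#5 head=7: add.ALU i7 WAW r1
#6 head=8: ld.MEM i8 WAW r1
#7 head=9: and.ALU i9 tail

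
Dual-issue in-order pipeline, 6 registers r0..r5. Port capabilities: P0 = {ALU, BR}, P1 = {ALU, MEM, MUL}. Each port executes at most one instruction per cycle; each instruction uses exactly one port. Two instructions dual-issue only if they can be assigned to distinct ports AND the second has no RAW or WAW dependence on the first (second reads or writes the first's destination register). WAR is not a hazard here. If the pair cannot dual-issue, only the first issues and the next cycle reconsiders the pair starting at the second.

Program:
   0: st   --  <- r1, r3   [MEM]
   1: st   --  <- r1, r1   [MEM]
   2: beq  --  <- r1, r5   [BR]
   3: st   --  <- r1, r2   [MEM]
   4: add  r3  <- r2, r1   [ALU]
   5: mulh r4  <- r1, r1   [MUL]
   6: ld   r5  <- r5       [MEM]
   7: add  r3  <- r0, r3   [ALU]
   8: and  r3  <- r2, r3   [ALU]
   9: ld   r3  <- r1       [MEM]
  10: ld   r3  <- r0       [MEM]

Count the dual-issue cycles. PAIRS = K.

PAIRS = 3

#0 head=0: st i0 no-port MEM/MEM
#1 head=1: st/beq i1/i2 dual
#2 head=3: st/add i3/i4 dual
#3 head=5: mulh i5 no-port MUL/MEM
#4 head=6: ld/add i6/i7 dual
#5 head=8: and i8 WAW r3
#6 head=9: ld i9 no-port MEM/MEM
#7 head=10: ld i10 tail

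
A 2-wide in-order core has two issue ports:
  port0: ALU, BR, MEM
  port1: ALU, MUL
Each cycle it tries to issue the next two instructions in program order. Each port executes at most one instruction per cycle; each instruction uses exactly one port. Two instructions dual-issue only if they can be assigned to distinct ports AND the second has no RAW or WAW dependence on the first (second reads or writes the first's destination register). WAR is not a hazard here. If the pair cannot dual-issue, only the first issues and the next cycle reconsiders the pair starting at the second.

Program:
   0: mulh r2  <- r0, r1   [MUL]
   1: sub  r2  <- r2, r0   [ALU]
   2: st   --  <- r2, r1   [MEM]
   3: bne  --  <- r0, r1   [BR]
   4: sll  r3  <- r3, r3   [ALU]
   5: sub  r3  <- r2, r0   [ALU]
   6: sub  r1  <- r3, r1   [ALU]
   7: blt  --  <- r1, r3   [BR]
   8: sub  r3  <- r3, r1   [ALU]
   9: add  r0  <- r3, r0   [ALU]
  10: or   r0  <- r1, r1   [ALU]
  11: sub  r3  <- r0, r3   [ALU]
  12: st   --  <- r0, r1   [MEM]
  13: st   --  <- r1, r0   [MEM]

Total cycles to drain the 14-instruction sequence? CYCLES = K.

CYCLES = 11

c0: i0 mulh  RAW+WAW r2
c1: i1 sub  RAW r2
c2: i2 st  no-port MEM/BR
c3: i3&i4 bne+sll  pair
c4: i5 sub  RAW r3
c5: i6 sub  RAW r1
c6: i7&i8 blt+sub  pair
c7: i9 add  WAW r0
c8: i10 or  RAW r0
c9: i11&i12 sub+st  pair
c10: i13 st  tail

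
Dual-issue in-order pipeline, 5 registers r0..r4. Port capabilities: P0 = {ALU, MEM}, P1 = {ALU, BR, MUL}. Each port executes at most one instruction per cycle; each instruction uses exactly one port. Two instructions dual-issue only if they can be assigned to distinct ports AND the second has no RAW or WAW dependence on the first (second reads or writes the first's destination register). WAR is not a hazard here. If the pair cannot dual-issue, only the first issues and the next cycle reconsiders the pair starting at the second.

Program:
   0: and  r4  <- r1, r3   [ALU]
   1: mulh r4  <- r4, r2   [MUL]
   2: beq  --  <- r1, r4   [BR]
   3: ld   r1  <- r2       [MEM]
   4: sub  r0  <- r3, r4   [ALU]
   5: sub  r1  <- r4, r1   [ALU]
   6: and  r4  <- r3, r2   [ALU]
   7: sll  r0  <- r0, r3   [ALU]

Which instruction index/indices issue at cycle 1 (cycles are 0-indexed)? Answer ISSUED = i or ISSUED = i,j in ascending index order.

c0: i0 and  RAW+WAW r4
c1: i1 mulh  no-port MUL/BR
c2: i2&i3 beq/ld  2-wide
c3: i4&i5 sub/sub  2-wide
c4: i6&i7 and/sll  2-wide

ISSUED = 1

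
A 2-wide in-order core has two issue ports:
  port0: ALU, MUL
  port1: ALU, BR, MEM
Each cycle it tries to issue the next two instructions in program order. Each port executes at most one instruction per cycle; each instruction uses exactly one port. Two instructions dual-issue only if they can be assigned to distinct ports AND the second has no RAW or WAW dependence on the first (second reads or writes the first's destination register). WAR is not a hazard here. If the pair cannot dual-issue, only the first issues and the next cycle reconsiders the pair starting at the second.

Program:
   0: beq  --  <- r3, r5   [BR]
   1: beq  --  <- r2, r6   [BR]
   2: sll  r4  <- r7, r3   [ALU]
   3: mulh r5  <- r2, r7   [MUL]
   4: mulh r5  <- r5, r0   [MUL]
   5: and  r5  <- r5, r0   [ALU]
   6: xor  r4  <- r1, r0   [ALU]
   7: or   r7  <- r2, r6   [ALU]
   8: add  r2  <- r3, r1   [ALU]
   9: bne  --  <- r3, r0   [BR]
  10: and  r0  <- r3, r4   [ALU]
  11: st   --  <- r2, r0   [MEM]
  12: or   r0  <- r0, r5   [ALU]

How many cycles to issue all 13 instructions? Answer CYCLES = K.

0. beq @i0  | no-port BR/BR
1. beq sll @i1/i2  | dual
2. mulh @i3  | no-port MUL/MUL
3. mulh @i4  | RAW+WAW r5
4. and xor @i5/i6  | dual
5. or add @i7/i8  | dual
6. bne and @i9/i10  | dual
7. st or @i11/i12  | dual

CYCLES = 8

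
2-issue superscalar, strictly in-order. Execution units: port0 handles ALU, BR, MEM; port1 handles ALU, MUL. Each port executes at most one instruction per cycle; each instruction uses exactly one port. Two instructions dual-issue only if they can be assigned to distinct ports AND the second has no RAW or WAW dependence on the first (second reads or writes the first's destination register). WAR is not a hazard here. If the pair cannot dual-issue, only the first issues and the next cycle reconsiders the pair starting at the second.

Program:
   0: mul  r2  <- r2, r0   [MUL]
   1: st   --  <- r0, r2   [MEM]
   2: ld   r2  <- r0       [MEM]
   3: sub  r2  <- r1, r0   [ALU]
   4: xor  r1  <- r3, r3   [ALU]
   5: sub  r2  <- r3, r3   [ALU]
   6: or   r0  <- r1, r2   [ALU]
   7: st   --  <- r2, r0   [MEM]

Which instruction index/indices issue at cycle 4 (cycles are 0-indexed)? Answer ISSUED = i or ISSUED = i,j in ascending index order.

ISSUED = 5

c0: i0 mul.MUL  RAW r2
c1: i1 st.MEM  no-port MEM/MEM
c2: i2 ld.MEM  WAW r2
c3: i3&i4 sub.ALU/xor.ALU  2-wide
c4: i5 sub.ALU  RAW r2
c5: i6 or.ALU  RAW r0
c6: i7 st.MEM  tail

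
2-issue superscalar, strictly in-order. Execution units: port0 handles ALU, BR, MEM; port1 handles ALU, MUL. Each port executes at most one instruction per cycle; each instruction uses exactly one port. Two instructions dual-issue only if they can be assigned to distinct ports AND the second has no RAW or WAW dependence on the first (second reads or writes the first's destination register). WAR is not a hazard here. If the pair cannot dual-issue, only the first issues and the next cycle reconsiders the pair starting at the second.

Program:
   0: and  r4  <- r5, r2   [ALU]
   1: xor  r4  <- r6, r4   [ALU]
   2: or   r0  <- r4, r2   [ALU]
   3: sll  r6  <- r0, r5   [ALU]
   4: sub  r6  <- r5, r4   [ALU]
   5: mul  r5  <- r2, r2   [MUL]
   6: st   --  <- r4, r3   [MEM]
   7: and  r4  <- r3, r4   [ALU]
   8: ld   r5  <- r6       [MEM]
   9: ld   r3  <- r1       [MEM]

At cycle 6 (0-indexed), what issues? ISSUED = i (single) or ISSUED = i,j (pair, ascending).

  cy0 -> i0 (and.ALU) RAW+WAW r4
  cy1 -> i1 (xor.ALU) RAW r4
  cy2 -> i2 (or.ALU) RAW r0
  cy3 -> i3 (sll.ALU) WAW r6
  cy4 -> i4,i5 (sub.ALU/mul.MUL) pair
  cy5 -> i6,i7 (st.MEM/and.ALU) pair
  cy6 -> i8 (ld.MEM) no-port MEM/MEM
  cy7 -> i9 (ld.MEM) tail

ISSUED = 8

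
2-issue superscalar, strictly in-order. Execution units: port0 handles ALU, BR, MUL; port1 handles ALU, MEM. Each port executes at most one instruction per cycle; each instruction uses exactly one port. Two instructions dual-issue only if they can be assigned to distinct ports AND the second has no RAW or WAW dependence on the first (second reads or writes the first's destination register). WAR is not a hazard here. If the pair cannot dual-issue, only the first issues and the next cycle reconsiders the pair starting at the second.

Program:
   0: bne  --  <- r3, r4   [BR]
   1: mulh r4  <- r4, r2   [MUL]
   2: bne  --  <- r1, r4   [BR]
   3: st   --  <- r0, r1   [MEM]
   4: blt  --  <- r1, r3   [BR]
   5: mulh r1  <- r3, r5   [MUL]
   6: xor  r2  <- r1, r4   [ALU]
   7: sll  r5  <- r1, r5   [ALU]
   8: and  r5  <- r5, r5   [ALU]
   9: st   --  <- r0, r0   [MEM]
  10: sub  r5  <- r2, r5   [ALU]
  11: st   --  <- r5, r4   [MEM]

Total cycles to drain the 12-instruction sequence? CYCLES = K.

CYCLES = 9

#0 head=0: bne.BR i0 no-port BR/MUL
#1 head=1: mulh.MUL i1 no-port MUL/BR
#2 head=2: bne.BR st.MEM i2/i3 pair
#3 head=4: blt.BR i4 no-port BR/MUL
#4 head=5: mulh.MUL i5 RAW r1
#5 head=6: xor.ALU sll.ALU i6/i7 pair
#6 head=8: and.ALU st.MEM i8/i9 pair
#7 head=10: sub.ALU i10 RAW r5
#8 head=11: st.MEM i11 tail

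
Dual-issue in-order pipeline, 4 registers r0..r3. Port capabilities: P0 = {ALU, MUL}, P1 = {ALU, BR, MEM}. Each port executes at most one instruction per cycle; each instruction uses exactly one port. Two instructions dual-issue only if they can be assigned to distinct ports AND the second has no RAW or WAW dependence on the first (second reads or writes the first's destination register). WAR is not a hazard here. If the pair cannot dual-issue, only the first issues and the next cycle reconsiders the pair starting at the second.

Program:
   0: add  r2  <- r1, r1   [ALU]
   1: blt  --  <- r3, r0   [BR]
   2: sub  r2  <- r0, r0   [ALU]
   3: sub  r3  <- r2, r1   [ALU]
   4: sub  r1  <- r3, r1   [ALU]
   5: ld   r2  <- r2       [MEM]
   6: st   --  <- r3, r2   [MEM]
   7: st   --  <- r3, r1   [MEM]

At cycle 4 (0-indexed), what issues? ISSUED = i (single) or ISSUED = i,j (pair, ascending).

t=0 i0,i1:add.ALU blt.BR ; 2-wide
t=1 i2:sub.ALU ; RAW r2
t=2 i3:sub.ALU ; RAW r3
t=3 i4,i5:sub.ALU ld.MEM ; 2-wide
t=4 i6:st.MEM ; no-port MEM/MEM
t=5 i7:st.MEM ; tail

ISSUED = 6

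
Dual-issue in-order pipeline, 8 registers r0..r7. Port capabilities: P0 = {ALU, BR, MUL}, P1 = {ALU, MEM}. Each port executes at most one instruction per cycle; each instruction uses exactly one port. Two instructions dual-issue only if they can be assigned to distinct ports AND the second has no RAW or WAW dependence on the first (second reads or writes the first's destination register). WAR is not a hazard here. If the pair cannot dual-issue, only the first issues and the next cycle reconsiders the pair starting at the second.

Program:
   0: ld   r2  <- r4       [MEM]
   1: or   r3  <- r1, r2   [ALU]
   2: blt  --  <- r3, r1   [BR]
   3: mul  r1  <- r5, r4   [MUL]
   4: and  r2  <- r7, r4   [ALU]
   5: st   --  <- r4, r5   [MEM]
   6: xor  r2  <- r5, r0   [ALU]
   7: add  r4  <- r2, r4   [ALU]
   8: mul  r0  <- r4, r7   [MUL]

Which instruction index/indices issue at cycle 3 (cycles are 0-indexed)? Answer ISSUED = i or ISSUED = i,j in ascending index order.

#0 head=0: ld.MEM i0 RAW r2
#1 head=1: or.ALU i1 RAW r3
#2 head=2: blt.BR i2 no-port BR/MUL
#3 head=3: mul.MUL/and.ALU i3/i4 dual
#4 head=5: st.MEM/xor.ALU i5/i6 dual
#5 head=7: add.ALU i7 RAW r4
#6 head=8: mul.MUL i8 tail

ISSUED = 3,4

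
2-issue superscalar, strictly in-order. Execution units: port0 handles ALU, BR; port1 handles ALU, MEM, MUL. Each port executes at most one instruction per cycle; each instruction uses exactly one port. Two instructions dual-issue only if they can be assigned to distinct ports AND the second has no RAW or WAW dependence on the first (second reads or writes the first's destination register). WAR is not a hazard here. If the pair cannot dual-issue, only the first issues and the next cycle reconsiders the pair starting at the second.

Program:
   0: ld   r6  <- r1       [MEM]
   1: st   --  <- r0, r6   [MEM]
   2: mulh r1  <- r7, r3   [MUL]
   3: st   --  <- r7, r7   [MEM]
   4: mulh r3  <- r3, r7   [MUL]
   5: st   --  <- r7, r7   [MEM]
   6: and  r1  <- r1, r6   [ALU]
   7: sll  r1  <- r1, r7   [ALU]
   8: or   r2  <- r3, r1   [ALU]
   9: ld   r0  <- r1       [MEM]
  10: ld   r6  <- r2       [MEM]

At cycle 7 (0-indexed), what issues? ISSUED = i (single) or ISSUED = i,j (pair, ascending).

ISSUED = 8,9

[0] i0  ld.MEM  -- no-port MEM/MEM
[1] i1  st.MEM  -- no-port MEM/MUL
[2] i2  mulh.MUL  -- no-port MUL/MEM
[3] i3  st.MEM  -- no-port MEM/MUL
[4] i4  mulh.MUL  -- no-port MUL/MEM
[5] i5,i6  st.MEM;and.ALU  -- 2-wide
[6] i7  sll.ALU  -- RAW r1
[7] i8,i9  or.ALU;ld.MEM  -- 2-wide
[8] i10  ld.MEM  -- tail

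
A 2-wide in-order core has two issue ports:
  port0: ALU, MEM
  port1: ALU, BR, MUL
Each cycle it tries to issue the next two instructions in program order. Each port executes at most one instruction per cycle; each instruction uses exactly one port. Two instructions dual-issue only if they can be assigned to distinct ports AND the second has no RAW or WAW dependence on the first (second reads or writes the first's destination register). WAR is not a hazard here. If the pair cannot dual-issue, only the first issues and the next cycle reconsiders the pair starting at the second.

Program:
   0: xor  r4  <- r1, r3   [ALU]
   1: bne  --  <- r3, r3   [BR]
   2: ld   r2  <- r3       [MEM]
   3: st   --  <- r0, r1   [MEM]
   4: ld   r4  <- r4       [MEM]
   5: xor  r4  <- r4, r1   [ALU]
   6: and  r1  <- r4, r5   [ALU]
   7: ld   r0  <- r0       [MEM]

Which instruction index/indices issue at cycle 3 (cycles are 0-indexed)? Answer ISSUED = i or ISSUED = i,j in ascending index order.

#0 head=0: xor/bne i0,i1 dual
#1 head=2: ld i2 no-port MEM/MEM
#2 head=3: st i3 no-port MEM/MEM
#3 head=4: ld i4 RAW+WAW r4
#4 head=5: xor i5 RAW r4
#5 head=6: and/ld i6,i7 dual

ISSUED = 4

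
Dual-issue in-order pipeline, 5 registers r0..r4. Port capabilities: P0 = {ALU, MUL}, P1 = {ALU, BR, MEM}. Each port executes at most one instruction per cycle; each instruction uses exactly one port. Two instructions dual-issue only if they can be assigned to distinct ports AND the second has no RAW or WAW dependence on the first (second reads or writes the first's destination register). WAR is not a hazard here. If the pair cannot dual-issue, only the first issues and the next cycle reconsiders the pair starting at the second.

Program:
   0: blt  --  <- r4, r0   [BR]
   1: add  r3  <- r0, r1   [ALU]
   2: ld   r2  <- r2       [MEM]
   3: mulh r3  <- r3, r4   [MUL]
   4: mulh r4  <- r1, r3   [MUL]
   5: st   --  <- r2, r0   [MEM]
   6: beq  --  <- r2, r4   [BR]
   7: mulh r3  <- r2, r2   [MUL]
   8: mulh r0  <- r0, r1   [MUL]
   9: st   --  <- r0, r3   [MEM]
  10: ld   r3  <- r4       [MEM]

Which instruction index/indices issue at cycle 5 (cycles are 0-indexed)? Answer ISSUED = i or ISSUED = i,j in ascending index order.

c0: i0/i1 blt.BR add.ALU  pair
c1: i2/i3 ld.MEM mulh.MUL  pair
c2: i4/i5 mulh.MUL st.MEM  pair
c3: i6/i7 beq.BR mulh.MUL  pair
c4: i8 mulh.MUL  RAW r0
c5: i9 st.MEM  no-port MEM/MEM
c6: i10 ld.MEM  tail

ISSUED = 9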